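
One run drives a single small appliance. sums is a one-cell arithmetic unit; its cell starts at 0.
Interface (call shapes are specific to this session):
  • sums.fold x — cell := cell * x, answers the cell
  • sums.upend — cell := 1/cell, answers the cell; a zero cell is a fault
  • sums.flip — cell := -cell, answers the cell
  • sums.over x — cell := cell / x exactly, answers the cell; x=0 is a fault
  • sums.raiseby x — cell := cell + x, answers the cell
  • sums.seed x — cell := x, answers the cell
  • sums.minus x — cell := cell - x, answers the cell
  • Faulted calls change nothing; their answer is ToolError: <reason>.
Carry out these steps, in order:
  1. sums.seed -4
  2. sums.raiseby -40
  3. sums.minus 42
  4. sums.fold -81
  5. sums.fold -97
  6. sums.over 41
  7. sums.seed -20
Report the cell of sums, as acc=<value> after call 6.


$ sums.seed -4
:: -4
$ sums.raiseby -40
:: -44
$ sums.minus 42
:: -86
$ sums.fold -81
:: 6966
$ sums.fold -97
:: -675702
$ sums.over 41
:: -675702/41
$ sums.seed -20
:: -20

Answer: acc=-675702/41


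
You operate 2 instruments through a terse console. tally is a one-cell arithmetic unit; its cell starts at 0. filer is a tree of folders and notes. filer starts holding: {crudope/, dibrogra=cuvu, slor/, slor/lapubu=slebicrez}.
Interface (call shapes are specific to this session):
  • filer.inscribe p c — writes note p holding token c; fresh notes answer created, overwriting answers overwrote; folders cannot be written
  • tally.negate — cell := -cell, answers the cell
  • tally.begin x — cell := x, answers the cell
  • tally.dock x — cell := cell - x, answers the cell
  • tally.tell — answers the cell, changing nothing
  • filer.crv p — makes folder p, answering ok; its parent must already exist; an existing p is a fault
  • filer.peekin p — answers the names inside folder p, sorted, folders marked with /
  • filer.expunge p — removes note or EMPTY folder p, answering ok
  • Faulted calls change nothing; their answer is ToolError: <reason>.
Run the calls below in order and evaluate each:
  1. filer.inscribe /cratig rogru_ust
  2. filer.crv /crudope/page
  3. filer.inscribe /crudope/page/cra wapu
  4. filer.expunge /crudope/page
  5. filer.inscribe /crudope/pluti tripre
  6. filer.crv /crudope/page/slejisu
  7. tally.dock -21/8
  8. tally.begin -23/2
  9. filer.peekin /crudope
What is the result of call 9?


Answer: [page/, pluti]

Derivation:
→ inscribe(p='/cratig', c='rogru_ust')
← created
→ crv(p='/crudope/page')
← ok
→ inscribe(p='/crudope/page/cra', c='wapu')
← created
→ expunge(p='/crudope/page')
← ToolError: not empty
→ inscribe(p='/crudope/pluti', c='tripre')
← created
→ crv(p='/crudope/page/slejisu')
← ok
→ dock(x='-21/8')
← 21/8
→ begin(x='-23/2')
← -23/2
→ peekin(p='/crudope')
← [page/, pluti]


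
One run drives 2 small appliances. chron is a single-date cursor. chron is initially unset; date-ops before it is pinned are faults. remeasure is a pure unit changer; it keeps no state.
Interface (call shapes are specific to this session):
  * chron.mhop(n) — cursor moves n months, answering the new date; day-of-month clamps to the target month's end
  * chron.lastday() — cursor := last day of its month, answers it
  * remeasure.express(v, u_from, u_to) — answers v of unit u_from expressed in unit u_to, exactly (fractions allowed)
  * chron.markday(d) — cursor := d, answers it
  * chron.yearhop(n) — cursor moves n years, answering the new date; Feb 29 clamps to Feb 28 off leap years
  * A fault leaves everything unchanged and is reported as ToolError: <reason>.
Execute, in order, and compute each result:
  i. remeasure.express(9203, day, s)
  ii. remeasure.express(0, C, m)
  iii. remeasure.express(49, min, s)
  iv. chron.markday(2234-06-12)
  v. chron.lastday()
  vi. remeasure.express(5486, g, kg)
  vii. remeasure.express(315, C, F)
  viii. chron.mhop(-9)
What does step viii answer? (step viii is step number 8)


Answer: 2233-09-30

Derivation:
·→ remeasure.express(v='9203', u_from='day', u_to='s')
·← 795139200
·→ remeasure.express(v='0', u_from='C', u_to='m')
·← ToolError: incompatible units
·→ remeasure.express(v='49', u_from='min', u_to='s')
·← 2940
·→ chron.markday(d='2234-06-12')
·← 2234-06-12
·→ chron.lastday()
·← 2234-06-30
·→ remeasure.express(v='5486', u_from='g', u_to='kg')
·← 2743/500
·→ remeasure.express(v='315', u_from='C', u_to='F')
·← 599
·→ chron.mhop(n='-9')
·← 2233-09-30


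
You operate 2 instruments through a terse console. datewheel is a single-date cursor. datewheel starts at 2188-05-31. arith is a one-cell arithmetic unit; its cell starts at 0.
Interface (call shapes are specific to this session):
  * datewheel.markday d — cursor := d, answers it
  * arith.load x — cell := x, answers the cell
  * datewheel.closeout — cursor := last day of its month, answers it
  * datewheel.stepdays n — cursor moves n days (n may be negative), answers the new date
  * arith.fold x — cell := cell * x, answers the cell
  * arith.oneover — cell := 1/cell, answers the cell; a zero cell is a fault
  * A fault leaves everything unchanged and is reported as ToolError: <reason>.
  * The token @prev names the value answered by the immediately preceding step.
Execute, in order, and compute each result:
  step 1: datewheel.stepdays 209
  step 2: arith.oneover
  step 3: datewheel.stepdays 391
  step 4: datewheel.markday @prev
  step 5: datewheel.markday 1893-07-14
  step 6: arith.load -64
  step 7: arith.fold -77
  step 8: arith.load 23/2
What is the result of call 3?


Answer: 2190-01-21

Derivation:
Invoking datewheel.stepdays using n='209', and get 2188-12-26.
I invoke arith.oneover, yielding ToolError: reciprocal of zero.
Now I run datewheel.stepdays using n='391', and get 2190-01-21.
Invoking datewheel.markday using d='@prev', → 2190-01-21.
Now I run datewheel.markday using d='1893-07-14', and see 1893-07-14.
I invoke arith.load using x='-64', yielding -64.
I try arith.fold using x='-77', and see 4928.
I run arith.load using x='23/2', yielding 23/2.


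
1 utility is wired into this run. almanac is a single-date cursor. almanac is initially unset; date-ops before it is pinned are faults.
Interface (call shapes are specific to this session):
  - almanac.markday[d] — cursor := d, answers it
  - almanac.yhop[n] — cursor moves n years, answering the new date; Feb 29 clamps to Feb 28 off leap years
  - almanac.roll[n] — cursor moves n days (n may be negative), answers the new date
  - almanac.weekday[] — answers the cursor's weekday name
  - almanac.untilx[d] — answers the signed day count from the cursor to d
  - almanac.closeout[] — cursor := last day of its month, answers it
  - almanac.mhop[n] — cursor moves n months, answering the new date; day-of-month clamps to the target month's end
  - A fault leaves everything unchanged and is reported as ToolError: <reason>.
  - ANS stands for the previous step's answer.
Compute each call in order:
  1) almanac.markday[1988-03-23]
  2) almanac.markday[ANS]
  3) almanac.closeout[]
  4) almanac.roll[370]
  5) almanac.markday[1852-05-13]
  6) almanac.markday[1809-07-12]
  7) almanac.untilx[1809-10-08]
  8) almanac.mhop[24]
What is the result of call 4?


==> markday(1988-03-23)
<== 1988-03-23
==> markday(ANS)
<== 1988-03-23
==> closeout()
<== 1988-03-31
==> roll(370)
<== 1989-04-05
==> markday(1852-05-13)
<== 1852-05-13
==> markday(1809-07-12)
<== 1809-07-12
==> untilx(1809-10-08)
<== 88
==> mhop(24)
<== 1811-07-12

Answer: 1989-04-05


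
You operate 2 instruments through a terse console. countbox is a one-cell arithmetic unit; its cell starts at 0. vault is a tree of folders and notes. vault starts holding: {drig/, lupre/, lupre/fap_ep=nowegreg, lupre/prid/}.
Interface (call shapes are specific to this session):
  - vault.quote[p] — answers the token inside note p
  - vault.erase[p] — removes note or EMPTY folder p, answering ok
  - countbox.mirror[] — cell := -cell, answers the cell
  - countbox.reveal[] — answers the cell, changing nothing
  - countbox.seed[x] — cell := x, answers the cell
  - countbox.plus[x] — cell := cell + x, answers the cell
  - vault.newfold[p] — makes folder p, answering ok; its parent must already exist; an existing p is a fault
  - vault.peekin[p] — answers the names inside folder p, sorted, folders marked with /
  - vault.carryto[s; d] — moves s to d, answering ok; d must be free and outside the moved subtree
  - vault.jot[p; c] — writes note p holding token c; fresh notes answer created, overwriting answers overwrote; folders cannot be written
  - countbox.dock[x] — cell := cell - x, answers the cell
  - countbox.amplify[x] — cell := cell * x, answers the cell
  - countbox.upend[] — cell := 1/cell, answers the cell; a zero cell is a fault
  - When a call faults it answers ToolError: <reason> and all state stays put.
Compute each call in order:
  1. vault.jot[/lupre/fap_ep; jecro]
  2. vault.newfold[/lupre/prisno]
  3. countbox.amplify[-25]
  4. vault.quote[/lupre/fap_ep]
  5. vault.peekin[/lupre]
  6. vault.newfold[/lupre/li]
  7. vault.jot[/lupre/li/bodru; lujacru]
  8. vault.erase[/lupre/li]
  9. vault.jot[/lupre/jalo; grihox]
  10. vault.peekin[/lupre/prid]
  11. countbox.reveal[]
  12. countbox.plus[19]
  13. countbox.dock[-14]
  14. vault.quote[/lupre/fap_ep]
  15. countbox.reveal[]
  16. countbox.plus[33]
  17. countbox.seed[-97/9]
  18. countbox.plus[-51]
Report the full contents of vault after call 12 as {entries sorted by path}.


Answer: {drig/, lupre/, lupre/fap_ep=jecro, lupre/jalo=grihox, lupre/li/, lupre/li/bodru=lujacru, lupre/prid/, lupre/prisno/}

Derivation:
Then vault.jot with /lupre/fap_ep, jecro, — result: overwrote.
I use vault.newfold with /lupre/prisno, giving ok.
Next I call countbox.amplify with -25: 0.
I call vault.quote with /lupre/fap_ep, and see jecro.
I try vault.peekin with /lupre, which returns [fap_ep, prid/, prisno/].
I use vault.newfold with /lupre/li, → ok.
Now I run vault.jot with /lupre/li/bodru, lujacru, → created.
I use vault.erase with /lupre/li, and observe ToolError: not empty.
I invoke vault.jot with /lupre/jalo, grihox, — result: created.
I use vault.peekin with /lupre/prid, and observe [].
Then countbox.reveal(), → 0.
I run countbox.plus with 19: 19.
I run countbox.dock with -14: 33.
Next I call vault.quote with /lupre/fap_ep, giving jecro.
Using countbox.reveal, giving 33.
I run countbox.plus with 33, yielding 66.
I try countbox.seed with -97/9, and see -97/9.
Invoking countbox.plus with -51, giving -556/9.


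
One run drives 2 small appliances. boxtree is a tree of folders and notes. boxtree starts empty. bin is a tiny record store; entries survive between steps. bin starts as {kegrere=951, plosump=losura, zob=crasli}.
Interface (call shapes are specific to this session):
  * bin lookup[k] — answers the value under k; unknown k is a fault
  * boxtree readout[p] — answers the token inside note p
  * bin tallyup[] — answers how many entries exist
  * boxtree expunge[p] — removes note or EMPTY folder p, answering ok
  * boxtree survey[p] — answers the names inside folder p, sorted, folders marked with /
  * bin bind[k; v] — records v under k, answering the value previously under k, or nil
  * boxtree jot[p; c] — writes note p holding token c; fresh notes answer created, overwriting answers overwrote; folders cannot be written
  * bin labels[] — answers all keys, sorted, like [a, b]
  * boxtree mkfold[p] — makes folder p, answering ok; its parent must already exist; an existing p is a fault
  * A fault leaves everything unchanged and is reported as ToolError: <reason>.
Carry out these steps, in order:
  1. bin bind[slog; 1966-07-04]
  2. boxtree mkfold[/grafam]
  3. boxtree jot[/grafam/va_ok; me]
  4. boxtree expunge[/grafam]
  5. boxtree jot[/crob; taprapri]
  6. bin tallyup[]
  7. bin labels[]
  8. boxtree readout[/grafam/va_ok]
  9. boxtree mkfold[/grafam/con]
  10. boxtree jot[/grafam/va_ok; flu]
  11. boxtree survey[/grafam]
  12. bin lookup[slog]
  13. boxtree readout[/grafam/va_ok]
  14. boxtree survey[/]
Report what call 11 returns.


! bin bind(k='slog', v='1966-07-04') ~> nil
! boxtree mkfold(p='/grafam') ~> ok
! boxtree jot(p='/grafam/va_ok', c='me') ~> created
! boxtree expunge(p='/grafam') ~> ToolError: not empty
! boxtree jot(p='/crob', c='taprapri') ~> created
! bin tallyup() ~> 4
! bin labels() ~> [kegrere, plosump, slog, zob]
! boxtree readout(p='/grafam/va_ok') ~> me
! boxtree mkfold(p='/grafam/con') ~> ok
! boxtree jot(p='/grafam/va_ok', c='flu') ~> overwrote
! boxtree survey(p='/grafam') ~> [con/, va_ok]
! bin lookup(k='slog') ~> 1966-07-04
! boxtree readout(p='/grafam/va_ok') ~> flu
! boxtree survey(p='/') ~> [crob, grafam/]

Answer: [con/, va_ok]


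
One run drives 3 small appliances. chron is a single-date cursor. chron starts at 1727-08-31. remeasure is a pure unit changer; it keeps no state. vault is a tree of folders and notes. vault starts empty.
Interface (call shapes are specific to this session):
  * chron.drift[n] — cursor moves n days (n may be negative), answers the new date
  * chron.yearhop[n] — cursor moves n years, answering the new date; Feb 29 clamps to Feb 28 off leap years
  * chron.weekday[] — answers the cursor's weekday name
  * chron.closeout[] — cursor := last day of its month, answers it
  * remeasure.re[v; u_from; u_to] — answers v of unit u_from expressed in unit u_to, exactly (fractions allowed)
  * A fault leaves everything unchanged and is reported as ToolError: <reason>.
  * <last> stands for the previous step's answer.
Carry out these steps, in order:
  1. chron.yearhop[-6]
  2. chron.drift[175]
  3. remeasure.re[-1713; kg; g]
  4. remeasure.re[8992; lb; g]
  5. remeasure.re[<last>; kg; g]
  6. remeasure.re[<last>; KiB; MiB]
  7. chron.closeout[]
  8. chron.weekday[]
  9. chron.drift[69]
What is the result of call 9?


Answer: 1722-05-08

Derivation:
Invoking yearhop passing n='-6', → 1721-08-31.
Then drift passing n='175', giving 1722-02-22.
Next I call re passing v='-1713', u_from='kg', u_to='g': -1713000.
I run re passing v='8992', u_from='lb', u_to='g': 12745945597/3125.
I use re passing v='<last>', u_from='kg', u_to='g', and see 101967564776/25.
I use re passing v='<last>', u_from='KiB', u_to='MiB', and see 12745945597/3200.
Next I call closeout(), → 1722-02-28.
Invoking weekday(), giving Saturday.
I run drift passing n='69', yielding 1722-05-08.


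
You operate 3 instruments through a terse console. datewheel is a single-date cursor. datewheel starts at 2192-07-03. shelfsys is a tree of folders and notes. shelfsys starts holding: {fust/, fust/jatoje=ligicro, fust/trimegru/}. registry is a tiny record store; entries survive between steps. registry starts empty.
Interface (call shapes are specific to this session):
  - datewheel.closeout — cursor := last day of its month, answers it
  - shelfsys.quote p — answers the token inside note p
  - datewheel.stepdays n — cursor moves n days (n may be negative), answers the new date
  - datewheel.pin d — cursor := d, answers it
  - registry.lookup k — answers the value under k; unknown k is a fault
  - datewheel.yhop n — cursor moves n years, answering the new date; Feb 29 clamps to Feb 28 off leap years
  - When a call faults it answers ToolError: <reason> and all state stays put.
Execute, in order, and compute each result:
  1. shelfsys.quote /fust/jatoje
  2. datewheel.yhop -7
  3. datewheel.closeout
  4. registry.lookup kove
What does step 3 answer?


>> quote(p: /fust/jatoje)
<< ligicro
>> yhop(n: -7)
<< 2185-07-03
>> closeout()
<< 2185-07-31
>> lookup(k: kove)
<< ToolError: no such key kove

Answer: 2185-07-31


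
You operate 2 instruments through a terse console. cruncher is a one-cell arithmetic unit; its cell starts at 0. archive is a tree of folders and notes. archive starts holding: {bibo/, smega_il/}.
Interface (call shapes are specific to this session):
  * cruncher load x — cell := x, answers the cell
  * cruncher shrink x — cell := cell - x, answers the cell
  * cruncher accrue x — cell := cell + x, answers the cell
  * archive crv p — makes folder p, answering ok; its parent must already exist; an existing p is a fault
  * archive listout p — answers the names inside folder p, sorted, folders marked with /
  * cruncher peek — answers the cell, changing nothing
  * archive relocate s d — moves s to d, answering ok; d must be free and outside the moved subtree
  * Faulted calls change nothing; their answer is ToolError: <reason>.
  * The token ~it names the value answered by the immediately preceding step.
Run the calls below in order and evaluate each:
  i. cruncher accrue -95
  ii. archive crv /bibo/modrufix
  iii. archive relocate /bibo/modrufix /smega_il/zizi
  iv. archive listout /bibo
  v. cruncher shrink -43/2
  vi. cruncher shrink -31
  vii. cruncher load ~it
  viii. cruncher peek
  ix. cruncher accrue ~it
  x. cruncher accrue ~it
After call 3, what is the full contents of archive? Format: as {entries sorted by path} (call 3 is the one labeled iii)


·→ cruncher accrue(x='-95')
·← -95
·→ archive crv(p='/bibo/modrufix')
·← ok
·→ archive relocate(s='/bibo/modrufix', d='/smega_il/zizi')
·← ok
·→ archive listout(p='/bibo')
·← []
·→ cruncher shrink(x='-43/2')
·← -147/2
·→ cruncher shrink(x='-31')
·← -85/2
·→ cruncher load(x='~it')
·← -85/2
·→ cruncher peek()
·← -85/2
·→ cruncher accrue(x='~it')
·← -85
·→ cruncher accrue(x='~it')
·← -170

Answer: {bibo/, smega_il/, smega_il/zizi/}


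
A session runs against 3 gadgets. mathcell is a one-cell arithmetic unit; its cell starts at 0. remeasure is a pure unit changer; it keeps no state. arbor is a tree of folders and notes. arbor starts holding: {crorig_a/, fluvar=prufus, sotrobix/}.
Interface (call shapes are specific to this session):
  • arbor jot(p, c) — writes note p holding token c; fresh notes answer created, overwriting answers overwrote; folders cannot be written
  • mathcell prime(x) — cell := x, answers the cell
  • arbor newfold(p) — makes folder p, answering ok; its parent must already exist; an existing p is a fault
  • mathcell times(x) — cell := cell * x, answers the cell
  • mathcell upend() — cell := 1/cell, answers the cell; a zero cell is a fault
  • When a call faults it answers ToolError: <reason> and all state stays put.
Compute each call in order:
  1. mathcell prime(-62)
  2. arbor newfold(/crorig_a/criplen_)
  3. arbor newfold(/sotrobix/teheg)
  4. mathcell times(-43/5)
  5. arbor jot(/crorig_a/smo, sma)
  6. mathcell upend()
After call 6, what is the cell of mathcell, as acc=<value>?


>>> mathcell prime -62
:: -62
>>> arbor newfold /crorig_a/criplen_
:: ok
>>> arbor newfold /sotrobix/teheg
:: ok
>>> mathcell times -43/5
:: 2666/5
>>> arbor jot /crorig_a/smo sma
:: created
>>> mathcell upend
:: 5/2666

Answer: acc=5/2666


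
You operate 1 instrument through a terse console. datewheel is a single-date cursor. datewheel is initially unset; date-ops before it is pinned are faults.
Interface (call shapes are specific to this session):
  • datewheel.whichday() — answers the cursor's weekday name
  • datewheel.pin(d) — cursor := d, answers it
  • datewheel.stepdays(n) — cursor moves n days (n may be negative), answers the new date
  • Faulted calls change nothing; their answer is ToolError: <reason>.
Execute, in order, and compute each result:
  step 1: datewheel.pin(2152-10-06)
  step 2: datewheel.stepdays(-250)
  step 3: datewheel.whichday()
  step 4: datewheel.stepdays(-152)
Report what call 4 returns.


% datewheel.pin(d='2152-10-06') -> 2152-10-06
% datewheel.stepdays(n='-250') -> 2152-01-30
% datewheel.whichday() -> Sunday
% datewheel.stepdays(n='-152') -> 2151-08-31

Answer: 2151-08-31


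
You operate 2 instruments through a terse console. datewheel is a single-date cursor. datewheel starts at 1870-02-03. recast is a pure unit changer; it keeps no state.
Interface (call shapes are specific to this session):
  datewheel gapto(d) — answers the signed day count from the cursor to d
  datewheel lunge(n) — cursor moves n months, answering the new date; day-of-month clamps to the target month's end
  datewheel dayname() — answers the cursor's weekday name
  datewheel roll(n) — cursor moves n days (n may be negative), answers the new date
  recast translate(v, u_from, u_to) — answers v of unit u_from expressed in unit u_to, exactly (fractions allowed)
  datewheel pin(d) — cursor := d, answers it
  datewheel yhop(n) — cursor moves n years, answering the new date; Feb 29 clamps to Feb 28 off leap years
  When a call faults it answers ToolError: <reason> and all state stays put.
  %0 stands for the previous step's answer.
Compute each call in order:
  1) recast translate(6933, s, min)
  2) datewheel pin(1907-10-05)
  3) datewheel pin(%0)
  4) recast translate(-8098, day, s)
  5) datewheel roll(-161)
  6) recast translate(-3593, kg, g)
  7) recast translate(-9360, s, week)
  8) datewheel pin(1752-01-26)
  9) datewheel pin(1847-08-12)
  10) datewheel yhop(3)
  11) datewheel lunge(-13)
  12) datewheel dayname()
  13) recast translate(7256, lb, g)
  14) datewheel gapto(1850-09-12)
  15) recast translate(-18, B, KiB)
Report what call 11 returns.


>>> recast translate 6933 s min
[out] 2311/20
>>> datewheel pin 1907-10-05
[out] 1907-10-05
>>> datewheel pin %0
[out] 1907-10-05
>>> recast translate -8098 day s
[out] -699667200
>>> datewheel roll -161
[out] 1907-04-27
>>> recast translate -3593 kg g
[out] -3593000
>>> recast translate -9360 s week
[out] -13/840
>>> datewheel pin 1752-01-26
[out] 1752-01-26
>>> datewheel pin 1847-08-12
[out] 1847-08-12
>>> datewheel yhop 3
[out] 1850-08-12
>>> datewheel lunge -13
[out] 1849-07-12
>>> datewheel dayname
[out] Thursday
>>> recast translate 7256 lb g
[out] 41140827959/12500
>>> datewheel gapto 1850-09-12
[out] 427
>>> recast translate -18 B KiB
[out] -9/512

Answer: 1849-07-12


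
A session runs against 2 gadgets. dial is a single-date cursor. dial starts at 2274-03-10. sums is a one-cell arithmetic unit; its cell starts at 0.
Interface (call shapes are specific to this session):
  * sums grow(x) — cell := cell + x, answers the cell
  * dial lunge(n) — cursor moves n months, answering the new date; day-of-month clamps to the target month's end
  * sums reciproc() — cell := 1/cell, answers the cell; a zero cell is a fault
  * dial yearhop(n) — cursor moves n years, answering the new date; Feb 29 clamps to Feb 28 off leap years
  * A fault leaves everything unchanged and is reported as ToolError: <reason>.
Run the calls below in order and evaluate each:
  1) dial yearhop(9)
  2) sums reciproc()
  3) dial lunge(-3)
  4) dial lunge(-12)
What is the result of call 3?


Answer: 2282-12-10

Derivation:
>>> dial yearhop 9
[out] 2283-03-10
>>> sums reciproc
[out] ToolError: reciprocal of zero
>>> dial lunge -3
[out] 2282-12-10
>>> dial lunge -12
[out] 2281-12-10


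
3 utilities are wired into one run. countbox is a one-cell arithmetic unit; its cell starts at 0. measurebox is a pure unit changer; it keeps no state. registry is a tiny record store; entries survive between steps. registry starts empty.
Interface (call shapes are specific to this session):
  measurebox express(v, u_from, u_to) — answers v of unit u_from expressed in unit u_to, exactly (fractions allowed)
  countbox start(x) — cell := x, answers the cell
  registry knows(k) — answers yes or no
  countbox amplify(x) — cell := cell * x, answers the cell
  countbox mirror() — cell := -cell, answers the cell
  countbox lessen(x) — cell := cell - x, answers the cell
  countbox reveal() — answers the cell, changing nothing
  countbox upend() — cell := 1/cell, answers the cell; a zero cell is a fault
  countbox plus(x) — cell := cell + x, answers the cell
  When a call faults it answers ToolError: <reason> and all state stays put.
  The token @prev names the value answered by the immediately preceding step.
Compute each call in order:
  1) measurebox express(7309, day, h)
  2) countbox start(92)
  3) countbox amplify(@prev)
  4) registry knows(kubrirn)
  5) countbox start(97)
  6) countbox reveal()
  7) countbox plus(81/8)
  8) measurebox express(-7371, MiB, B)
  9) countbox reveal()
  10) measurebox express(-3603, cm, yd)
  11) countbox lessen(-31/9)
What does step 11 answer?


> measurebox express v='7309' u_from='day' u_to='h'
[out] 175416
> countbox start x='92'
[out] 92
> countbox amplify x='@prev'
[out] 8464
> registry knows k='kubrirn'
[out] no
> countbox start x='97'
[out] 97
> countbox reveal
[out] 97
> countbox plus x='81/8'
[out] 857/8
> measurebox express v='-7371' u_from='MiB' u_to='B'
[out] -7729053696
> countbox reveal
[out] 857/8
> measurebox express v='-3603' u_from='cm' u_to='yd'
[out] -30025/762
> countbox lessen x='-31/9'
[out] 7961/72

Answer: 7961/72


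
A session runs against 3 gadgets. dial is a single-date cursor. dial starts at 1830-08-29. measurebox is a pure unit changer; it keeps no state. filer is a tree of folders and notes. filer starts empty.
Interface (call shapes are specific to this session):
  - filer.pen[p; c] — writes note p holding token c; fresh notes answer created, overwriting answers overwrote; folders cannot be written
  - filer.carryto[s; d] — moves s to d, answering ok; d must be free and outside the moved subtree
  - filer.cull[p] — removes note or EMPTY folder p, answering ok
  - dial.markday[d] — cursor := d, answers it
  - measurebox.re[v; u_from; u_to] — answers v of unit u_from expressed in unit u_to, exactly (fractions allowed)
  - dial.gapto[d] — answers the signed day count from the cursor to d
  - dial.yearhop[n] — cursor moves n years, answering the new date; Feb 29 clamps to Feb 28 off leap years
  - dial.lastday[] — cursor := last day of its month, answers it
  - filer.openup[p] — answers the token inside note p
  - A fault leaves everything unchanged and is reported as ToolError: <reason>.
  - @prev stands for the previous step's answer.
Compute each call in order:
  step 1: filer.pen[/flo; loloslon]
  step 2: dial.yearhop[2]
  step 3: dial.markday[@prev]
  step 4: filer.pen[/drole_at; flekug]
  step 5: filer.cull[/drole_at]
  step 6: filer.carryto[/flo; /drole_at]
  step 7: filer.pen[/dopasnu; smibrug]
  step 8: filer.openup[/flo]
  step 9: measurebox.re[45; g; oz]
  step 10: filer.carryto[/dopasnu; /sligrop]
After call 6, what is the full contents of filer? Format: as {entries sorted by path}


Now I run filer.pen on p→/flo, c→loloslon, giving created.
Calling dial.yearhop on n→2, and observe 1832-08-29.
I call dial.markday on d→@prev, yielding 1832-08-29.
I run filer.pen on p→/drole_at, c→flekug, — result: created.
I invoke filer.cull on p→/drole_at, giving ok.
I use filer.carryto on s→/flo, d→/drole_at, and get ok.
Using filer.pen on p→/dopasnu, c→smibrug, yielding created.
Calling filer.openup on p→/flo, and see ToolError: not found.
Now I run measurebox.re on v→45, u_from→g, u_to→oz, → 72000000/45359237.
Next I call filer.carryto on s→/dopasnu, d→/sligrop, → ok.

Answer: {drole_at=loloslon}


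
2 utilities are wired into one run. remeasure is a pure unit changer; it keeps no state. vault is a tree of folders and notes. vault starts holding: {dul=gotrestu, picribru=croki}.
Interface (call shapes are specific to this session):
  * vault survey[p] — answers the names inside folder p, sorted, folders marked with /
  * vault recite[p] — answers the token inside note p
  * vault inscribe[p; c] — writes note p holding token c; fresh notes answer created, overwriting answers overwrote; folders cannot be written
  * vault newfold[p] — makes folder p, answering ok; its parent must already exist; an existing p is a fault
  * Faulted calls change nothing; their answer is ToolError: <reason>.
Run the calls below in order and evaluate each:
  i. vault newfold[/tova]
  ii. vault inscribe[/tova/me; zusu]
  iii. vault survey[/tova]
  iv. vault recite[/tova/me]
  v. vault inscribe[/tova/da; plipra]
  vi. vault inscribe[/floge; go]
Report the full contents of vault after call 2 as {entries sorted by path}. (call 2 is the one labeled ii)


Answer: {dul=gotrestu, picribru=croki, tova/, tova/me=zusu}

Derivation:
>> vault newfold(/tova)
<< ok
>> vault inscribe(/tova/me, zusu)
<< created
>> vault survey(/tova)
<< [me]
>> vault recite(/tova/me)
<< zusu
>> vault inscribe(/tova/da, plipra)
<< created
>> vault inscribe(/floge, go)
<< created


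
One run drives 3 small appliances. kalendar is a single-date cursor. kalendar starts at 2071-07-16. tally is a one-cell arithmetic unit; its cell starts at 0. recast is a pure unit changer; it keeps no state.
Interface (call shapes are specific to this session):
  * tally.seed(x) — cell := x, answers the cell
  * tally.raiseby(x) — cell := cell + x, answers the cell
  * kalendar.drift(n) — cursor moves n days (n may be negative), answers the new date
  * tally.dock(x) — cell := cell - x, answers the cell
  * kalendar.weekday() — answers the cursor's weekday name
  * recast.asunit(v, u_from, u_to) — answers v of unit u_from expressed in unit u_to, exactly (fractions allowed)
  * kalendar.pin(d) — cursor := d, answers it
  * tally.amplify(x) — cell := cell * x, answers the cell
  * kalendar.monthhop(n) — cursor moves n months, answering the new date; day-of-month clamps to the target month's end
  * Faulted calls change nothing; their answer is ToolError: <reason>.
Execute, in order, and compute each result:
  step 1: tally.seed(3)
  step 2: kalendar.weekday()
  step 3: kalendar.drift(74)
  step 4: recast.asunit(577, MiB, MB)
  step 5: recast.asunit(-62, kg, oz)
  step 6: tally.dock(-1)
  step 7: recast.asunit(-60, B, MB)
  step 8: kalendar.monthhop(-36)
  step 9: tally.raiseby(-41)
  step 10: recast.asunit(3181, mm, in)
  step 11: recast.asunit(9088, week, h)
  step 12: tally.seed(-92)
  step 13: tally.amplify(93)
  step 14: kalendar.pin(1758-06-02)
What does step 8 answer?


Answer: 2068-09-28

Derivation:
[in] tally.seed x→3
= 3
[in] kalendar.weekday
= Thursday
[in] kalendar.drift n→74
= 2071-09-28
[in] recast.asunit v→577 u_from→MiB u_to→MB
= 9453568/15625
[in] recast.asunit v→-62 u_from→kg u_to→oz
= -99200000000/45359237
[in] tally.dock x→-1
= 4
[in] recast.asunit v→-60 u_from→B u_to→MB
= -3/50000
[in] kalendar.monthhop n→-36
= 2068-09-28
[in] tally.raiseby x→-41
= -37
[in] recast.asunit v→3181 u_from→mm u_to→in
= 15905/127
[in] recast.asunit v→9088 u_from→week u_to→h
= 1526784
[in] tally.seed x→-92
= -92
[in] tally.amplify x→93
= -8556
[in] kalendar.pin d→1758-06-02
= 1758-06-02


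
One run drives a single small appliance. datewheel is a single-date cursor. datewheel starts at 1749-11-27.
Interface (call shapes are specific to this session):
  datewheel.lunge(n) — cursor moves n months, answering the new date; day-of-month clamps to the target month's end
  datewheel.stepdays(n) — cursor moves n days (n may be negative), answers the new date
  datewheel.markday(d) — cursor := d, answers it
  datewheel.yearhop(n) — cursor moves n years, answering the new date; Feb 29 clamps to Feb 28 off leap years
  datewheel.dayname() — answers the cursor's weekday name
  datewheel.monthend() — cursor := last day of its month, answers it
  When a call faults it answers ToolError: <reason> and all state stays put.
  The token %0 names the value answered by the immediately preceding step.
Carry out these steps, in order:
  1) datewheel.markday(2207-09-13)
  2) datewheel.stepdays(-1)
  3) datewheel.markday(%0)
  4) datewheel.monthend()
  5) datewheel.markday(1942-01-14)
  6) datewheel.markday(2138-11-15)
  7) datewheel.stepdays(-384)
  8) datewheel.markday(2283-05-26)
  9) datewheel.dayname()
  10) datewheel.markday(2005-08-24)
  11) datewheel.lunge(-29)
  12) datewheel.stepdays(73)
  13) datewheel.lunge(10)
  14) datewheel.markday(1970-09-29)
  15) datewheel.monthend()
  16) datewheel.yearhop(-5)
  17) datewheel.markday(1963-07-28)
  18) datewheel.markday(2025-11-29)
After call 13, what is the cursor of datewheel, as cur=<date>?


Answer: cur=2004-04-05

Derivation:
;; markday(d=2207-09-13) : 2207-09-13
;; stepdays(n=-1) : 2207-09-12
;; markday(d=%0) : 2207-09-12
;; monthend() : 2207-09-30
;; markday(d=1942-01-14) : 1942-01-14
;; markday(d=2138-11-15) : 2138-11-15
;; stepdays(n=-384) : 2137-10-27
;; markday(d=2283-05-26) : 2283-05-26
;; dayname() : Saturday
;; markday(d=2005-08-24) : 2005-08-24
;; lunge(n=-29) : 2003-03-24
;; stepdays(n=73) : 2003-06-05
;; lunge(n=10) : 2004-04-05
;; markday(d=1970-09-29) : 1970-09-29
;; monthend() : 1970-09-30
;; yearhop(n=-5) : 1965-09-30
;; markday(d=1963-07-28) : 1963-07-28
;; markday(d=2025-11-29) : 2025-11-29


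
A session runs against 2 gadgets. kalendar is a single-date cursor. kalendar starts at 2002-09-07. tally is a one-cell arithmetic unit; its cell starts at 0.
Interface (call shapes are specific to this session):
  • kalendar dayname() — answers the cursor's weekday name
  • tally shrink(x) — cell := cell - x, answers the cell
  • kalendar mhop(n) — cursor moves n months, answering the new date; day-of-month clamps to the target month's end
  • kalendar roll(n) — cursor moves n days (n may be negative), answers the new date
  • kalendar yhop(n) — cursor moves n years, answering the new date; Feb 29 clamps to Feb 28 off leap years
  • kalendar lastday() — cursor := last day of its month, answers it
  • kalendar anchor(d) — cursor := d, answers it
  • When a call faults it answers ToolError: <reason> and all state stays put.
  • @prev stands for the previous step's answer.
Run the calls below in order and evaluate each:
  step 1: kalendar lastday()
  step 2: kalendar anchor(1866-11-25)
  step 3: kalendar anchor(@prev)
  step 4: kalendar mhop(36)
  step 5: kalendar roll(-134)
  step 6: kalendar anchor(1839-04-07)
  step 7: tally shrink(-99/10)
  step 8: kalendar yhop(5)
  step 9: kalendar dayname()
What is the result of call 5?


Answer: 1869-07-14

Derivation:
I run kalendar lastday(), → 2002-09-30.
Then kalendar anchor using d=1866-11-25, → 1866-11-25.
I try kalendar anchor using d=@prev, yielding 1866-11-25.
I run kalendar mhop using n=36, and see 1869-11-25.
I call kalendar roll using n=-134, and observe 1869-07-14.
I try kalendar anchor using d=1839-04-07, giving 1839-04-07.
Calling tally shrink using x=-99/10, yielding 99/10.
I use kalendar yhop using n=5, which returns 1844-04-07.
Then kalendar dayname, giving Sunday.


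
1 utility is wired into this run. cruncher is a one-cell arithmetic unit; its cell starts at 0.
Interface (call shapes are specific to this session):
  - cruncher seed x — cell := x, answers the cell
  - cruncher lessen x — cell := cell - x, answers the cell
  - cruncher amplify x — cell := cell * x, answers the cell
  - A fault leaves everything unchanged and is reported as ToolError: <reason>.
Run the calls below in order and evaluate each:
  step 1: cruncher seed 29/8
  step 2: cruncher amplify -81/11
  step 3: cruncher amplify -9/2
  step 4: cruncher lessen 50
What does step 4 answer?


Answer: 12341/176

Derivation:
% cruncher seed x→29/8
  29/8
% cruncher amplify x→-81/11
  -2349/88
% cruncher amplify x→-9/2
  21141/176
% cruncher lessen x→50
  12341/176


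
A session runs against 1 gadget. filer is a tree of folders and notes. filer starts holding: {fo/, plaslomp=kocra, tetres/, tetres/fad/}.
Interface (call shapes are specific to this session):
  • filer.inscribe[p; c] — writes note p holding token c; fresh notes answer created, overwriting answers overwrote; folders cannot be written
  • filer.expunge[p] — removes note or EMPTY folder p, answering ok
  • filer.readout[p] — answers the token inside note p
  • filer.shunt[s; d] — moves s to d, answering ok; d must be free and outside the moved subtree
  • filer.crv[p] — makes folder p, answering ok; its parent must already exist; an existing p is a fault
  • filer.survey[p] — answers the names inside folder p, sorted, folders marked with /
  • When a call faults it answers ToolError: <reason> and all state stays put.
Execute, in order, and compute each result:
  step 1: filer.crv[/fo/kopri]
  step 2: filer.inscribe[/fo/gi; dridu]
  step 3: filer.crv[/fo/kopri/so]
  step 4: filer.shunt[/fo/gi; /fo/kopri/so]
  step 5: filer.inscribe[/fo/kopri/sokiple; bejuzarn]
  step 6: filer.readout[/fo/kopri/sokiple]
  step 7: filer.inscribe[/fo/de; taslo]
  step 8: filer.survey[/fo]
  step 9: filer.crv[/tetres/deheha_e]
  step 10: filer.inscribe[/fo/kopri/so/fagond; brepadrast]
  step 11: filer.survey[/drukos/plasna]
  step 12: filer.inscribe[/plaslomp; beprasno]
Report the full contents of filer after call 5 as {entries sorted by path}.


>> filer.crv(p→/fo/kopri)
<< ok
>> filer.inscribe(p→/fo/gi, c→dridu)
<< created
>> filer.crv(p→/fo/kopri/so)
<< ok
>> filer.shunt(s→/fo/gi, d→/fo/kopri/so)
<< ToolError: exists
>> filer.inscribe(p→/fo/kopri/sokiple, c→bejuzarn)
<< created
>> filer.readout(p→/fo/kopri/sokiple)
<< bejuzarn
>> filer.inscribe(p→/fo/de, c→taslo)
<< created
>> filer.survey(p→/fo)
<< [de, gi, kopri/]
>> filer.crv(p→/tetres/deheha_e)
<< ok
>> filer.inscribe(p→/fo/kopri/so/fagond, c→brepadrast)
<< created
>> filer.survey(p→/drukos/plasna)
<< ToolError: not found
>> filer.inscribe(p→/plaslomp, c→beprasno)
<< overwrote

Answer: {fo/, fo/gi=dridu, fo/kopri/, fo/kopri/so/, fo/kopri/sokiple=bejuzarn, plaslomp=kocra, tetres/, tetres/fad/}


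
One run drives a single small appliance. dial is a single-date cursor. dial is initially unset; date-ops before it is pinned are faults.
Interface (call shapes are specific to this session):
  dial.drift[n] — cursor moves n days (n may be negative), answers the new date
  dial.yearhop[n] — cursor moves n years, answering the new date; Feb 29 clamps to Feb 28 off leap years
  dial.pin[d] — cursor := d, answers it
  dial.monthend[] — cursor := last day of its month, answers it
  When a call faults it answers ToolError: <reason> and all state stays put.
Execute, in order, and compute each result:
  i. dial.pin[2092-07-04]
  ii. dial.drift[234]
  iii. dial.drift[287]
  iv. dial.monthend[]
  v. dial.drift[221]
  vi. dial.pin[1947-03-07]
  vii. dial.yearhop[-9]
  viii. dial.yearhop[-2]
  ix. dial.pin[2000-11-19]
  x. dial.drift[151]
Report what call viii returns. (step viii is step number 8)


Answer: 1936-03-07

Derivation:
! 1. dial.pin(d→2092-07-04) => 2092-07-04
! 2. dial.drift(n→234) => 2093-02-23
! 3. dial.drift(n→287) => 2093-12-07
! 4. dial.monthend() => 2093-12-31
! 5. dial.drift(n→221) => 2094-08-09
! 6. dial.pin(d→1947-03-07) => 1947-03-07
! 7. dial.yearhop(n→-9) => 1938-03-07
! 8. dial.yearhop(n→-2) => 1936-03-07
! 9. dial.pin(d→2000-11-19) => 2000-11-19
! 10. dial.drift(n→151) => 2001-04-19


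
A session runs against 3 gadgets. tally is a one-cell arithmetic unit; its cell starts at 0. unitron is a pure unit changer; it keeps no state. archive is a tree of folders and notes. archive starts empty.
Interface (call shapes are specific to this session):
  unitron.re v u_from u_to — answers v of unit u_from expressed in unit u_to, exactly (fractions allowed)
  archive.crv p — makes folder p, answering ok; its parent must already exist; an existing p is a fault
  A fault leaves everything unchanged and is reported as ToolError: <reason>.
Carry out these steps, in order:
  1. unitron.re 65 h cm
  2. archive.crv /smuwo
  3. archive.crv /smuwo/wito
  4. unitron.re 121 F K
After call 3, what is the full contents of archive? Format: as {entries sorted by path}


Answer: {smuwo/, smuwo/wito/}

Derivation:
Act: unitron.re[v: 65; u_from: h; u_to: cm]
Obs: ToolError: incompatible units
Act: archive.crv[p: /smuwo]
Obs: ok
Act: archive.crv[p: /smuwo/wito]
Obs: ok
Act: unitron.re[v: 121; u_from: F; u_to: K]
Obs: 58067/180


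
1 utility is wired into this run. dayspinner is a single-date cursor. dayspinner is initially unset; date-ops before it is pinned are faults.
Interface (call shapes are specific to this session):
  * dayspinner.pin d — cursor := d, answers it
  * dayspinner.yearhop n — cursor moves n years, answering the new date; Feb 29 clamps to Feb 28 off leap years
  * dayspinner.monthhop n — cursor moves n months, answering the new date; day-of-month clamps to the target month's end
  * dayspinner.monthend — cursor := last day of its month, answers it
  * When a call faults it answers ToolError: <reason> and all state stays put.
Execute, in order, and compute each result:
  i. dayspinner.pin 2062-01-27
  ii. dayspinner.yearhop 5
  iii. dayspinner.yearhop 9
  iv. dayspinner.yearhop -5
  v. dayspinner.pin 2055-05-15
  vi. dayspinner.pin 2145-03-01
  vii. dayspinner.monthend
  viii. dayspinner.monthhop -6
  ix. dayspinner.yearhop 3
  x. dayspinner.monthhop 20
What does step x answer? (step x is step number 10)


;; dayspinner.pin(d→2062-01-27) => 2062-01-27
;; dayspinner.yearhop(n→5) => 2067-01-27
;; dayspinner.yearhop(n→9) => 2076-01-27
;; dayspinner.yearhop(n→-5) => 2071-01-27
;; dayspinner.pin(d→2055-05-15) => 2055-05-15
;; dayspinner.pin(d→2145-03-01) => 2145-03-01
;; dayspinner.monthend() => 2145-03-31
;; dayspinner.monthhop(n→-6) => 2144-09-30
;; dayspinner.yearhop(n→3) => 2147-09-30
;; dayspinner.monthhop(n→20) => 2149-05-30

Answer: 2149-05-30
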